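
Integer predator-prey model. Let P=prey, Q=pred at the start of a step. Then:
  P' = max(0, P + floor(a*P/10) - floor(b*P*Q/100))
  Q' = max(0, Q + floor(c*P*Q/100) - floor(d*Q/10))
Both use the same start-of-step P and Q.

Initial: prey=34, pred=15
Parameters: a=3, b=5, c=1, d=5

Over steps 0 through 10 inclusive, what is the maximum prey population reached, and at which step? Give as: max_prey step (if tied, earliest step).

Answer: 35 10

Derivation:
Step 1: prey: 34+10-25=19; pred: 15+5-7=13
Step 2: prey: 19+5-12=12; pred: 13+2-6=9
Step 3: prey: 12+3-5=10; pred: 9+1-4=6
Step 4: prey: 10+3-3=10; pred: 6+0-3=3
Step 5: prey: 10+3-1=12; pred: 3+0-1=2
Step 6: prey: 12+3-1=14; pred: 2+0-1=1
Step 7: prey: 14+4-0=18; pred: 1+0-0=1
Step 8: prey: 18+5-0=23; pred: 1+0-0=1
Step 9: prey: 23+6-1=28; pred: 1+0-0=1
Step 10: prey: 28+8-1=35; pred: 1+0-0=1
Max prey = 35 at step 10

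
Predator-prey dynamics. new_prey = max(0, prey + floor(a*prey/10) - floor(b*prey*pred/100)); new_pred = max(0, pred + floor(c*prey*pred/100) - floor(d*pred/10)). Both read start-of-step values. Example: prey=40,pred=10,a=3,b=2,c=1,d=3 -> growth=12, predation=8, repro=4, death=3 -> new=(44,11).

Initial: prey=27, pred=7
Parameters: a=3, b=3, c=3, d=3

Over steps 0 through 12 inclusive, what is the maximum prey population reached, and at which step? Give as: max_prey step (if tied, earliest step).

Answer: 30 1

Derivation:
Step 1: prey: 27+8-5=30; pred: 7+5-2=10
Step 2: prey: 30+9-9=30; pred: 10+9-3=16
Step 3: prey: 30+9-14=25; pred: 16+14-4=26
Step 4: prey: 25+7-19=13; pred: 26+19-7=38
Step 5: prey: 13+3-14=2; pred: 38+14-11=41
Step 6: prey: 2+0-2=0; pred: 41+2-12=31
Step 7: prey: 0+0-0=0; pred: 31+0-9=22
Step 8: prey: 0+0-0=0; pred: 22+0-6=16
Step 9: prey: 0+0-0=0; pred: 16+0-4=12
Step 10: prey: 0+0-0=0; pred: 12+0-3=9
Step 11: prey: 0+0-0=0; pred: 9+0-2=7
Step 12: prey: 0+0-0=0; pred: 7+0-2=5
Max prey = 30 at step 1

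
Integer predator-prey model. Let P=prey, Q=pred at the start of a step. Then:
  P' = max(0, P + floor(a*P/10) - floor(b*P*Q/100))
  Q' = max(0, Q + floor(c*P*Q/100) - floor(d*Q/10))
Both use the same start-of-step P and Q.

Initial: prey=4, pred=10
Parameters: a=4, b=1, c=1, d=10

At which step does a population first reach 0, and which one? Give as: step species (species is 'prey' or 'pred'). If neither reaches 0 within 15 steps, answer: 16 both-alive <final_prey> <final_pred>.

Step 1: prey: 4+1-0=5; pred: 10+0-10=0
First extinction: pred at step 1

Answer: 1 pred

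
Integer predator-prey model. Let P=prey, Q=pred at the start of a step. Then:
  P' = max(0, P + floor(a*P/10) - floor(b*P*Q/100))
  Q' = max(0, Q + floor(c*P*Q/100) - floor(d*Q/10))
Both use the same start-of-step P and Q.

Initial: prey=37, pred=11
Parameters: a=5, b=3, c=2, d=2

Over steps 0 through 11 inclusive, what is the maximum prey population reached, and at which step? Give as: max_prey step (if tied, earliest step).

Step 1: prey: 37+18-12=43; pred: 11+8-2=17
Step 2: prey: 43+21-21=43; pred: 17+14-3=28
Step 3: prey: 43+21-36=28; pred: 28+24-5=47
Step 4: prey: 28+14-39=3; pred: 47+26-9=64
Step 5: prey: 3+1-5=0; pred: 64+3-12=55
Step 6: prey: 0+0-0=0; pred: 55+0-11=44
Step 7: prey: 0+0-0=0; pred: 44+0-8=36
Step 8: prey: 0+0-0=0; pred: 36+0-7=29
Step 9: prey: 0+0-0=0; pred: 29+0-5=24
Step 10: prey: 0+0-0=0; pred: 24+0-4=20
Step 11: prey: 0+0-0=0; pred: 20+0-4=16
Max prey = 43 at step 1

Answer: 43 1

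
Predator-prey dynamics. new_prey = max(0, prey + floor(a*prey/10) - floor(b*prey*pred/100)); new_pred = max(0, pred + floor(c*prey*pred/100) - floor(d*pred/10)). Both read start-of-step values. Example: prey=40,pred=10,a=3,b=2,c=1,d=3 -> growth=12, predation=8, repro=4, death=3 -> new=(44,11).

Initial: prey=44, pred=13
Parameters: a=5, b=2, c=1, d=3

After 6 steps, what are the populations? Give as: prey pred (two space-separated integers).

Answer: 23 67

Derivation:
Step 1: prey: 44+22-11=55; pred: 13+5-3=15
Step 2: prey: 55+27-16=66; pred: 15+8-4=19
Step 3: prey: 66+33-25=74; pred: 19+12-5=26
Step 4: prey: 74+37-38=73; pred: 26+19-7=38
Step 5: prey: 73+36-55=54; pred: 38+27-11=54
Step 6: prey: 54+27-58=23; pred: 54+29-16=67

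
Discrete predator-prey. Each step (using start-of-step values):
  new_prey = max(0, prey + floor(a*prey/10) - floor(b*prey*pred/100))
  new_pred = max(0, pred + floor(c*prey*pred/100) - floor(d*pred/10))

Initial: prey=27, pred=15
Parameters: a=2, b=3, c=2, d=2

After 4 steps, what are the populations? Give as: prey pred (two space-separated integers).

Step 1: prey: 27+5-12=20; pred: 15+8-3=20
Step 2: prey: 20+4-12=12; pred: 20+8-4=24
Step 3: prey: 12+2-8=6; pred: 24+5-4=25
Step 4: prey: 6+1-4=3; pred: 25+3-5=23

Answer: 3 23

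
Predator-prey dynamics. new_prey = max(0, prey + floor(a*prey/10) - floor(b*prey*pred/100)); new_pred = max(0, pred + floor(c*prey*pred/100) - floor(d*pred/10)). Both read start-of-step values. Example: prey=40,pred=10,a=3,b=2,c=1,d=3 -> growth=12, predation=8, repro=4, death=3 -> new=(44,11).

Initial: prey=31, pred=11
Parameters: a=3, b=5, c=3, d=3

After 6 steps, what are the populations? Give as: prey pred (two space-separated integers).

Step 1: prey: 31+9-17=23; pred: 11+10-3=18
Step 2: prey: 23+6-20=9; pred: 18+12-5=25
Step 3: prey: 9+2-11=0; pred: 25+6-7=24
Step 4: prey: 0+0-0=0; pred: 24+0-7=17
Step 5: prey: 0+0-0=0; pred: 17+0-5=12
Step 6: prey: 0+0-0=0; pred: 12+0-3=9

Answer: 0 9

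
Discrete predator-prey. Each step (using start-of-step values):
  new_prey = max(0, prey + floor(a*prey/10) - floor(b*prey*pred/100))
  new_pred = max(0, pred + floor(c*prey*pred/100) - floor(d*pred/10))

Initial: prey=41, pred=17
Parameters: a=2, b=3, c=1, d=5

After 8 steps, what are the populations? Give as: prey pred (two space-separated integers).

Step 1: prey: 41+8-20=29; pred: 17+6-8=15
Step 2: prey: 29+5-13=21; pred: 15+4-7=12
Step 3: prey: 21+4-7=18; pred: 12+2-6=8
Step 4: prey: 18+3-4=17; pred: 8+1-4=5
Step 5: prey: 17+3-2=18; pred: 5+0-2=3
Step 6: prey: 18+3-1=20; pred: 3+0-1=2
Step 7: prey: 20+4-1=23; pred: 2+0-1=1
Step 8: prey: 23+4-0=27; pred: 1+0-0=1

Answer: 27 1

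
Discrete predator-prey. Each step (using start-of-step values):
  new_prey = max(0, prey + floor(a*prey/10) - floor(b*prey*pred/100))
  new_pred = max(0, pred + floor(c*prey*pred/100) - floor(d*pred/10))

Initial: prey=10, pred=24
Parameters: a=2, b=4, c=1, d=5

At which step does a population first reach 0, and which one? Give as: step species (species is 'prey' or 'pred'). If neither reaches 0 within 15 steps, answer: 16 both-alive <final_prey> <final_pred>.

Step 1: prey: 10+2-9=3; pred: 24+2-12=14
Step 2: prey: 3+0-1=2; pred: 14+0-7=7
Step 3: prey: 2+0-0=2; pred: 7+0-3=4
Step 4: prey: 2+0-0=2; pred: 4+0-2=2
Step 5: prey: 2+0-0=2; pred: 2+0-1=1
Step 6: prey: 2+0-0=2; pred: 1+0-0=1
Steps 7-15: state stable at prey=2, pred=1 (no change)
No extinction within 15 steps

Answer: 16 both-alive 2 1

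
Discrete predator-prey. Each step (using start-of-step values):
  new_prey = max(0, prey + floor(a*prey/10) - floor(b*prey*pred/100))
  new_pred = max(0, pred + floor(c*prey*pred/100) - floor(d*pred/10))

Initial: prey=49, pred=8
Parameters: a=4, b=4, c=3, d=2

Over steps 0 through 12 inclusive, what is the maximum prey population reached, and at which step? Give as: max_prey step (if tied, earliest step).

Answer: 53 1

Derivation:
Step 1: prey: 49+19-15=53; pred: 8+11-1=18
Step 2: prey: 53+21-38=36; pred: 18+28-3=43
Step 3: prey: 36+14-61=0; pred: 43+46-8=81
Step 4: prey: 0+0-0=0; pred: 81+0-16=65
Step 5: prey: 0+0-0=0; pred: 65+0-13=52
Step 6: prey: 0+0-0=0; pred: 52+0-10=42
Step 7: prey: 0+0-0=0; pred: 42+0-8=34
Step 8: prey: 0+0-0=0; pred: 34+0-6=28
Step 9: prey: 0+0-0=0; pred: 28+0-5=23
Step 10: prey: 0+0-0=0; pred: 23+0-4=19
Step 11: prey: 0+0-0=0; pred: 19+0-3=16
Step 12: prey: 0+0-0=0; pred: 16+0-3=13
Max prey = 53 at step 1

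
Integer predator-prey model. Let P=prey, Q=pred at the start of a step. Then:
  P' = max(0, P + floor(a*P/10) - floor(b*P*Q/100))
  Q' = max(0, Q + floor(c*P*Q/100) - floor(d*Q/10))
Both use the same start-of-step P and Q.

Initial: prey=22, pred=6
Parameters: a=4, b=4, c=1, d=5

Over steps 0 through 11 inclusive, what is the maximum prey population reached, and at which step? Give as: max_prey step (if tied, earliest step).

Step 1: prey: 22+8-5=25; pred: 6+1-3=4
Step 2: prey: 25+10-4=31; pred: 4+1-2=3
Step 3: prey: 31+12-3=40; pred: 3+0-1=2
Step 4: prey: 40+16-3=53; pred: 2+0-1=1
Step 5: prey: 53+21-2=72; pred: 1+0-0=1
Step 6: prey: 72+28-2=98; pred: 1+0-0=1
Step 7: prey: 98+39-3=134; pred: 1+0-0=1
Step 8: prey: 134+53-5=182; pred: 1+1-0=2
Step 9: prey: 182+72-14=240; pred: 2+3-1=4
Step 10: prey: 240+96-38=298; pred: 4+9-2=11
Step 11: prey: 298+119-131=286; pred: 11+32-5=38
Max prey = 298 at step 10

Answer: 298 10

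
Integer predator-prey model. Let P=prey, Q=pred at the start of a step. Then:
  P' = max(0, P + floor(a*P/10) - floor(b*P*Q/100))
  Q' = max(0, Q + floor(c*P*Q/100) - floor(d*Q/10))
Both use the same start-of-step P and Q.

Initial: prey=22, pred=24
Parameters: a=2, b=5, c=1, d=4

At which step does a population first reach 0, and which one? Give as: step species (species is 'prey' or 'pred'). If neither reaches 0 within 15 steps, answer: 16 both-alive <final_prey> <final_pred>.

Answer: 1 prey

Derivation:
Step 1: prey: 22+4-26=0; pred: 24+5-9=20
First extinction: prey at step 1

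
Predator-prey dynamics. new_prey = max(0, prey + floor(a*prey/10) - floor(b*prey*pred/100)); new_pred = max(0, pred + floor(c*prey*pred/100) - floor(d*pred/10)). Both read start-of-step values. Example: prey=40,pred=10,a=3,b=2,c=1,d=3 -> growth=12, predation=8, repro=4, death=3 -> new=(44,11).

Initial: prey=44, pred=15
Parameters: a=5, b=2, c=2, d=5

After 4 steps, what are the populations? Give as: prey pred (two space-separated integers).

Step 1: prey: 44+22-13=53; pred: 15+13-7=21
Step 2: prey: 53+26-22=57; pred: 21+22-10=33
Step 3: prey: 57+28-37=48; pred: 33+37-16=54
Step 4: prey: 48+24-51=21; pred: 54+51-27=78

Answer: 21 78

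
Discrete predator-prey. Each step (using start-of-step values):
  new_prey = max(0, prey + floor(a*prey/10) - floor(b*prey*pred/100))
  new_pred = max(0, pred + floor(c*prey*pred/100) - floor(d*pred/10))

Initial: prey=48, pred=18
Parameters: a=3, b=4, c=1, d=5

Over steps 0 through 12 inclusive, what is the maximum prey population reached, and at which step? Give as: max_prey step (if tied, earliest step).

Answer: 57 12

Derivation:
Step 1: prey: 48+14-34=28; pred: 18+8-9=17
Step 2: prey: 28+8-19=17; pred: 17+4-8=13
Step 3: prey: 17+5-8=14; pred: 13+2-6=9
Step 4: prey: 14+4-5=13; pred: 9+1-4=6
Step 5: prey: 13+3-3=13; pred: 6+0-3=3
Step 6: prey: 13+3-1=15; pred: 3+0-1=2
Step 7: prey: 15+4-1=18; pred: 2+0-1=1
Step 8: prey: 18+5-0=23; pred: 1+0-0=1
Step 9: prey: 23+6-0=29; pred: 1+0-0=1
Step 10: prey: 29+8-1=36; pred: 1+0-0=1
Step 11: prey: 36+10-1=45; pred: 1+0-0=1
Step 12: prey: 45+13-1=57; pred: 1+0-0=1
Max prey = 57 at step 12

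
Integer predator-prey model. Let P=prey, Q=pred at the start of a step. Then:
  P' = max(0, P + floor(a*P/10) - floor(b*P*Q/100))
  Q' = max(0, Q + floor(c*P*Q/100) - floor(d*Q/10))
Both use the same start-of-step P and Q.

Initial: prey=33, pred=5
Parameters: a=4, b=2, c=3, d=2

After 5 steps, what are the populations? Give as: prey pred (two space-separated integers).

Answer: 0 184

Derivation:
Step 1: prey: 33+13-3=43; pred: 5+4-1=8
Step 2: prey: 43+17-6=54; pred: 8+10-1=17
Step 3: prey: 54+21-18=57; pred: 17+27-3=41
Step 4: prey: 57+22-46=33; pred: 41+70-8=103
Step 5: prey: 33+13-67=0; pred: 103+101-20=184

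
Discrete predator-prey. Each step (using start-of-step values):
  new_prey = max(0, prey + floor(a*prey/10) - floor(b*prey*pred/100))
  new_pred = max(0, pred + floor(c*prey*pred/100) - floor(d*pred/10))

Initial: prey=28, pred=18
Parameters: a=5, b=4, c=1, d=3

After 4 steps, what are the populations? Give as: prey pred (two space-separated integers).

Step 1: prey: 28+14-20=22; pred: 18+5-5=18
Step 2: prey: 22+11-15=18; pred: 18+3-5=16
Step 3: prey: 18+9-11=16; pred: 16+2-4=14
Step 4: prey: 16+8-8=16; pred: 14+2-4=12

Answer: 16 12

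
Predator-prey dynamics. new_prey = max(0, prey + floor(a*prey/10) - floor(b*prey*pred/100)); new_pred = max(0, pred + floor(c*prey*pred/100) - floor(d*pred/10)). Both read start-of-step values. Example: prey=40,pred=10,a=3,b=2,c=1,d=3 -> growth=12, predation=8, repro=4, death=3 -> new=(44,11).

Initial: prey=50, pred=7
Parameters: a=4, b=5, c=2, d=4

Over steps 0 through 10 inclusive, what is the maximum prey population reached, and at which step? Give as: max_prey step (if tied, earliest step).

Answer: 53 1

Derivation:
Step 1: prey: 50+20-17=53; pred: 7+7-2=12
Step 2: prey: 53+21-31=43; pred: 12+12-4=20
Step 3: prey: 43+17-43=17; pred: 20+17-8=29
Step 4: prey: 17+6-24=0; pred: 29+9-11=27
Step 5: prey: 0+0-0=0; pred: 27+0-10=17
Step 6: prey: 0+0-0=0; pred: 17+0-6=11
Step 7: prey: 0+0-0=0; pred: 11+0-4=7
Step 8: prey: 0+0-0=0; pred: 7+0-2=5
Step 9: prey: 0+0-0=0; pred: 5+0-2=3
Step 10: prey: 0+0-0=0; pred: 3+0-1=2
Max prey = 53 at step 1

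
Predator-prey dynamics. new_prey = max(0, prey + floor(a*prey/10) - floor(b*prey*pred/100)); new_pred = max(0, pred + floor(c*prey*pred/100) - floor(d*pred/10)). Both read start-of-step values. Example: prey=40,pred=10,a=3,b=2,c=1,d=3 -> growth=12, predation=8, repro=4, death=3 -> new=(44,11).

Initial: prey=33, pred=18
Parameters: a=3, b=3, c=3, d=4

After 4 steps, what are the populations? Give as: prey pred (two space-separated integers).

Step 1: prey: 33+9-17=25; pred: 18+17-7=28
Step 2: prey: 25+7-21=11; pred: 28+21-11=38
Step 3: prey: 11+3-12=2; pred: 38+12-15=35
Step 4: prey: 2+0-2=0; pred: 35+2-14=23

Answer: 0 23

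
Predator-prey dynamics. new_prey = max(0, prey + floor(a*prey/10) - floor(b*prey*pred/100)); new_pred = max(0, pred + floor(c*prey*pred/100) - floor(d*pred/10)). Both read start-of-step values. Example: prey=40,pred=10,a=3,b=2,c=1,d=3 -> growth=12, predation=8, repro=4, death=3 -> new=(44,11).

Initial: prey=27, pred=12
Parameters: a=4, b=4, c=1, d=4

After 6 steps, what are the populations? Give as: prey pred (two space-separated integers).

Answer: 35 5

Derivation:
Step 1: prey: 27+10-12=25; pred: 12+3-4=11
Step 2: prey: 25+10-11=24; pred: 11+2-4=9
Step 3: prey: 24+9-8=25; pred: 9+2-3=8
Step 4: prey: 25+10-8=27; pred: 8+2-3=7
Step 5: prey: 27+10-7=30; pred: 7+1-2=6
Step 6: prey: 30+12-7=35; pred: 6+1-2=5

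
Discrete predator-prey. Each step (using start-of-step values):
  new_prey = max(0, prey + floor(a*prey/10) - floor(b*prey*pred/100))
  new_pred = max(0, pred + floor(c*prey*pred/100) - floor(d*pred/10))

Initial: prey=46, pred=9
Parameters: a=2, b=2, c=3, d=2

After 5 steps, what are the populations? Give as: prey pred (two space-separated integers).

Answer: 0 80

Derivation:
Step 1: prey: 46+9-8=47; pred: 9+12-1=20
Step 2: prey: 47+9-18=38; pred: 20+28-4=44
Step 3: prey: 38+7-33=12; pred: 44+50-8=86
Step 4: prey: 12+2-20=0; pred: 86+30-17=99
Step 5: prey: 0+0-0=0; pred: 99+0-19=80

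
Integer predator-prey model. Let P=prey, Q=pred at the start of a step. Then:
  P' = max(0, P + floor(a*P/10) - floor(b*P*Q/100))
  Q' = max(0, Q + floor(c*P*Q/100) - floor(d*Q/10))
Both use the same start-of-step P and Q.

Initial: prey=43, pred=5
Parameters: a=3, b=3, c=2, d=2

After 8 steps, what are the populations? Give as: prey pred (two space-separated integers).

Answer: 0 30

Derivation:
Step 1: prey: 43+12-6=49; pred: 5+4-1=8
Step 2: prey: 49+14-11=52; pred: 8+7-1=14
Step 3: prey: 52+15-21=46; pred: 14+14-2=26
Step 4: prey: 46+13-35=24; pred: 26+23-5=44
Step 5: prey: 24+7-31=0; pred: 44+21-8=57
Step 6: prey: 0+0-0=0; pred: 57+0-11=46
Step 7: prey: 0+0-0=0; pred: 46+0-9=37
Step 8: prey: 0+0-0=0; pred: 37+0-7=30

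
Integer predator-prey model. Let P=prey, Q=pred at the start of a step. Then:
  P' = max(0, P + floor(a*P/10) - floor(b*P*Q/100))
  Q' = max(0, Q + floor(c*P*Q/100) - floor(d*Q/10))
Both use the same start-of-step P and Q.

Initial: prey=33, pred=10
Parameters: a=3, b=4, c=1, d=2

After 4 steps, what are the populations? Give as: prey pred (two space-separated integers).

Answer: 16 13

Derivation:
Step 1: prey: 33+9-13=29; pred: 10+3-2=11
Step 2: prey: 29+8-12=25; pred: 11+3-2=12
Step 3: prey: 25+7-12=20; pred: 12+3-2=13
Step 4: prey: 20+6-10=16; pred: 13+2-2=13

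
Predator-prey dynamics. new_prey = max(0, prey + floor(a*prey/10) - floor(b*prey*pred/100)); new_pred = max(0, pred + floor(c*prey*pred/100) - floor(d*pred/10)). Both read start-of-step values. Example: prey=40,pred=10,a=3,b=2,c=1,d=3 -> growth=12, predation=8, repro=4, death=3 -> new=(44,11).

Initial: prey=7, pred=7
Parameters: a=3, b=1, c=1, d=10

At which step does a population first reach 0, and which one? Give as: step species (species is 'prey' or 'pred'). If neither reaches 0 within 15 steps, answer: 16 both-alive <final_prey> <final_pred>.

Answer: 1 pred

Derivation:
Step 1: prey: 7+2-0=9; pred: 7+0-7=0
First extinction: pred at step 1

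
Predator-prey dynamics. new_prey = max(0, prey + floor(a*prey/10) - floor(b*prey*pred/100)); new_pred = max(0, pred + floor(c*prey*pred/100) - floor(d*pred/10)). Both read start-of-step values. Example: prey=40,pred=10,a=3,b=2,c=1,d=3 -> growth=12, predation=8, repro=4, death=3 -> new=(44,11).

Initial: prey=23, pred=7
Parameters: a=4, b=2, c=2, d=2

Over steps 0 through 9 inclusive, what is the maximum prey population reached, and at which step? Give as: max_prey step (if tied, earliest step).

Answer: 40 3

Derivation:
Step 1: prey: 23+9-3=29; pred: 7+3-1=9
Step 2: prey: 29+11-5=35; pred: 9+5-1=13
Step 3: prey: 35+14-9=40; pred: 13+9-2=20
Step 4: prey: 40+16-16=40; pred: 20+16-4=32
Step 5: prey: 40+16-25=31; pred: 32+25-6=51
Step 6: prey: 31+12-31=12; pred: 51+31-10=72
Step 7: prey: 12+4-17=0; pred: 72+17-14=75
Step 8: prey: 0+0-0=0; pred: 75+0-15=60
Step 9: prey: 0+0-0=0; pred: 60+0-12=48
Max prey = 40 at step 3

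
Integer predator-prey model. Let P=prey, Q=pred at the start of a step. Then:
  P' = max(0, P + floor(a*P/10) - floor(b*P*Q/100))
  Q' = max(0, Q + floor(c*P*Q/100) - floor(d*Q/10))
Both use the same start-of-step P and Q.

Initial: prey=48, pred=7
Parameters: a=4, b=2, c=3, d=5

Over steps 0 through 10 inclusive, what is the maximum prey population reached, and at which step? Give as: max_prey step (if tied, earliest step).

Step 1: prey: 48+19-6=61; pred: 7+10-3=14
Step 2: prey: 61+24-17=68; pred: 14+25-7=32
Step 3: prey: 68+27-43=52; pred: 32+65-16=81
Step 4: prey: 52+20-84=0; pred: 81+126-40=167
Step 5: prey: 0+0-0=0; pred: 167+0-83=84
Step 6: prey: 0+0-0=0; pred: 84+0-42=42
Step 7: prey: 0+0-0=0; pred: 42+0-21=21
Step 8: prey: 0+0-0=0; pred: 21+0-10=11
Step 9: prey: 0+0-0=0; pred: 11+0-5=6
Step 10: prey: 0+0-0=0; pred: 6+0-3=3
Max prey = 68 at step 2

Answer: 68 2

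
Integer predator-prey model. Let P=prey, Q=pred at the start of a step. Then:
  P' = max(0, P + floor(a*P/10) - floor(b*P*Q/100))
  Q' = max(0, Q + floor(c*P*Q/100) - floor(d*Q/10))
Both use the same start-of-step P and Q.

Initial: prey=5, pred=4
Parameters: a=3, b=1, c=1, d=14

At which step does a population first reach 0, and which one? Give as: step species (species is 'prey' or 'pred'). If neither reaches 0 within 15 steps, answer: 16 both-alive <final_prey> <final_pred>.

Step 1: prey: 5+1-0=6; pred: 4+0-5=0
First extinction: pred at step 1

Answer: 1 pred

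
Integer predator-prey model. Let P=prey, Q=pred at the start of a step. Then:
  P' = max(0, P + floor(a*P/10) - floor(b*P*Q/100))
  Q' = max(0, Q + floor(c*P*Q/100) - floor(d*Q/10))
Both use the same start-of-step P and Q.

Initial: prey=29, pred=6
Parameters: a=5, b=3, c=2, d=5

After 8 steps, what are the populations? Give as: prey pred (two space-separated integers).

Answer: 0 35

Derivation:
Step 1: prey: 29+14-5=38; pred: 6+3-3=6
Step 2: prey: 38+19-6=51; pred: 6+4-3=7
Step 3: prey: 51+25-10=66; pred: 7+7-3=11
Step 4: prey: 66+33-21=78; pred: 11+14-5=20
Step 5: prey: 78+39-46=71; pred: 20+31-10=41
Step 6: prey: 71+35-87=19; pred: 41+58-20=79
Step 7: prey: 19+9-45=0; pred: 79+30-39=70
Step 8: prey: 0+0-0=0; pred: 70+0-35=35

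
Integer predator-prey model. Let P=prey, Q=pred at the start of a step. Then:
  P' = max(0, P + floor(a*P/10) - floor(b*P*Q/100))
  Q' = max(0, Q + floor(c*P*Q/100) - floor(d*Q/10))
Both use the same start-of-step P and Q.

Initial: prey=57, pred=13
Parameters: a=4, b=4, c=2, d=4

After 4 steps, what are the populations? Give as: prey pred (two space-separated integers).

Step 1: prey: 57+22-29=50; pred: 13+14-5=22
Step 2: prey: 50+20-44=26; pred: 22+22-8=36
Step 3: prey: 26+10-37=0; pred: 36+18-14=40
Step 4: prey: 0+0-0=0; pred: 40+0-16=24

Answer: 0 24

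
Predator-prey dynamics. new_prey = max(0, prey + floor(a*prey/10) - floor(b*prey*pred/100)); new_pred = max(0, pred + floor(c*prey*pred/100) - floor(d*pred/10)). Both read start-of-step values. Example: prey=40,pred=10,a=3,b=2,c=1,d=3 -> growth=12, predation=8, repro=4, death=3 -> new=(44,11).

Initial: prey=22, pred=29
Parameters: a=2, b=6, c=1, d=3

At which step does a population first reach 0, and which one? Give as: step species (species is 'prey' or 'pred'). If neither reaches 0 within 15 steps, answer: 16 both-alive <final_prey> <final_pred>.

Answer: 1 prey

Derivation:
Step 1: prey: 22+4-38=0; pred: 29+6-8=27
First extinction: prey at step 1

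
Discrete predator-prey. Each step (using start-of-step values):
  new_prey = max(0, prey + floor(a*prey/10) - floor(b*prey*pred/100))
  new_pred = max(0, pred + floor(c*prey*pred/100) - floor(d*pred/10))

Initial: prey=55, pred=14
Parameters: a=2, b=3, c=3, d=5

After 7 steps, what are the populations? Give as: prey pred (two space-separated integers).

Answer: 0 3

Derivation:
Step 1: prey: 55+11-23=43; pred: 14+23-7=30
Step 2: prey: 43+8-38=13; pred: 30+38-15=53
Step 3: prey: 13+2-20=0; pred: 53+20-26=47
Step 4: prey: 0+0-0=0; pred: 47+0-23=24
Step 5: prey: 0+0-0=0; pred: 24+0-12=12
Step 6: prey: 0+0-0=0; pred: 12+0-6=6
Step 7: prey: 0+0-0=0; pred: 6+0-3=3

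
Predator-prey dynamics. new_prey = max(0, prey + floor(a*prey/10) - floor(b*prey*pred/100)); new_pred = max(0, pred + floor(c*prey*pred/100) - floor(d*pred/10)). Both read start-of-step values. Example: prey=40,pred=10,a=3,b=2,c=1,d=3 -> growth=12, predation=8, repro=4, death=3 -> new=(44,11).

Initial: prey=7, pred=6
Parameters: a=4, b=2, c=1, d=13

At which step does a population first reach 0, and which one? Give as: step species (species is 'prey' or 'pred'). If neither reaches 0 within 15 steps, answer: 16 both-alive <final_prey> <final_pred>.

Step 1: prey: 7+2-0=9; pred: 6+0-7=0
First extinction: pred at step 1

Answer: 1 pred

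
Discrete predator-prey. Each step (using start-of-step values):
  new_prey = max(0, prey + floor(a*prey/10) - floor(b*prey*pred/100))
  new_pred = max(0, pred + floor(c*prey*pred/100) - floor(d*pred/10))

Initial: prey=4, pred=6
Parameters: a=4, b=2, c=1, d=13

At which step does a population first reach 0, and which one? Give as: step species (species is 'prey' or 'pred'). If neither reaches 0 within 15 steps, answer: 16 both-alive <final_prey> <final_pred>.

Answer: 1 pred

Derivation:
Step 1: prey: 4+1-0=5; pred: 6+0-7=0
First extinction: pred at step 1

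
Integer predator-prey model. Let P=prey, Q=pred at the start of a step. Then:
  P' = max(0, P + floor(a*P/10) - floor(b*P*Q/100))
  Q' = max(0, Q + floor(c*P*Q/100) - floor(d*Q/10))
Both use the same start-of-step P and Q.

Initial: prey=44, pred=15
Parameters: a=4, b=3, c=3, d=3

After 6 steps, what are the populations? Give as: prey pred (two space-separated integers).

Answer: 0 27

Derivation:
Step 1: prey: 44+17-19=42; pred: 15+19-4=30
Step 2: prey: 42+16-37=21; pred: 30+37-9=58
Step 3: prey: 21+8-36=0; pred: 58+36-17=77
Step 4: prey: 0+0-0=0; pred: 77+0-23=54
Step 5: prey: 0+0-0=0; pred: 54+0-16=38
Step 6: prey: 0+0-0=0; pred: 38+0-11=27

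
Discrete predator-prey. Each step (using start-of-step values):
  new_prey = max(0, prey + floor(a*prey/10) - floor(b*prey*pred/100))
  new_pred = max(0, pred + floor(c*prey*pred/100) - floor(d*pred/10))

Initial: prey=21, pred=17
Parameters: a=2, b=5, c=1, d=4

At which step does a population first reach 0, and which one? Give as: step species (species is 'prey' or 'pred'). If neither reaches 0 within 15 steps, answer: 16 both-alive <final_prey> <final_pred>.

Step 1: prey: 21+4-17=8; pred: 17+3-6=14
Step 2: prey: 8+1-5=4; pred: 14+1-5=10
Step 3: prey: 4+0-2=2; pred: 10+0-4=6
Step 4: prey: 2+0-0=2; pred: 6+0-2=4
Step 5: prey: 2+0-0=2; pred: 4+0-1=3
Step 6: prey: 2+0-0=2; pred: 3+0-1=2
Step 7: prey: 2+0-0=2; pred: 2+0-0=2
Steps 8-15: state stable at prey=2, pred=2 (no change)
No extinction within 15 steps

Answer: 16 both-alive 2 2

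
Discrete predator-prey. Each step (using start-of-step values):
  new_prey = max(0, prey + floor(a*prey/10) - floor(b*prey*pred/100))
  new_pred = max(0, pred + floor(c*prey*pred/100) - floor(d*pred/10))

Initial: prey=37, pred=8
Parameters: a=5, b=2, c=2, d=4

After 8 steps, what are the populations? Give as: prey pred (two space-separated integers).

Step 1: prey: 37+18-5=50; pred: 8+5-3=10
Step 2: prey: 50+25-10=65; pred: 10+10-4=16
Step 3: prey: 65+32-20=77; pred: 16+20-6=30
Step 4: prey: 77+38-46=69; pred: 30+46-12=64
Step 5: prey: 69+34-88=15; pred: 64+88-25=127
Step 6: prey: 15+7-38=0; pred: 127+38-50=115
Step 7: prey: 0+0-0=0; pred: 115+0-46=69
Step 8: prey: 0+0-0=0; pred: 69+0-27=42

Answer: 0 42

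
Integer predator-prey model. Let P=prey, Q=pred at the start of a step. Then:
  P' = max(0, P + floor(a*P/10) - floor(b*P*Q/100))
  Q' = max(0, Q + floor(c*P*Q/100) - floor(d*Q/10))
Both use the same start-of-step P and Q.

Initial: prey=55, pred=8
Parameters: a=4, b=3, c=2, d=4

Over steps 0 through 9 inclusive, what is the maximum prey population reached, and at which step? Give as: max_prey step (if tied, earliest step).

Answer: 65 2

Derivation:
Step 1: prey: 55+22-13=64; pred: 8+8-3=13
Step 2: prey: 64+25-24=65; pred: 13+16-5=24
Step 3: prey: 65+26-46=45; pred: 24+31-9=46
Step 4: prey: 45+18-62=1; pred: 46+41-18=69
Step 5: prey: 1+0-2=0; pred: 69+1-27=43
Step 6: prey: 0+0-0=0; pred: 43+0-17=26
Step 7: prey: 0+0-0=0; pred: 26+0-10=16
Step 8: prey: 0+0-0=0; pred: 16+0-6=10
Step 9: prey: 0+0-0=0; pred: 10+0-4=6
Max prey = 65 at step 2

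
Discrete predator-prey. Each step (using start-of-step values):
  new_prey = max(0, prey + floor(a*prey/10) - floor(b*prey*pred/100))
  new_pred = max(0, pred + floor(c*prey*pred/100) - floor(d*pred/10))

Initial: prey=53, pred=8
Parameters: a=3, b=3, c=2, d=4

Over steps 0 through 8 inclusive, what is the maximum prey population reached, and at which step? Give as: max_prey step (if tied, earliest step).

Step 1: prey: 53+15-12=56; pred: 8+8-3=13
Step 2: prey: 56+16-21=51; pred: 13+14-5=22
Step 3: prey: 51+15-33=33; pred: 22+22-8=36
Step 4: prey: 33+9-35=7; pred: 36+23-14=45
Step 5: prey: 7+2-9=0; pred: 45+6-18=33
Step 6: prey: 0+0-0=0; pred: 33+0-13=20
Step 7: prey: 0+0-0=0; pred: 20+0-8=12
Step 8: prey: 0+0-0=0; pred: 12+0-4=8
Max prey = 56 at step 1

Answer: 56 1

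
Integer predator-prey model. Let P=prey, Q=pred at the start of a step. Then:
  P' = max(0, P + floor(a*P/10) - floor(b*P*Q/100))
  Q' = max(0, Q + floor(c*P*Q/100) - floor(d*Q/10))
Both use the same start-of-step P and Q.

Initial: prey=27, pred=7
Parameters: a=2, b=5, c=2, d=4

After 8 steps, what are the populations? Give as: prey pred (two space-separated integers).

Answer: 12 2

Derivation:
Step 1: prey: 27+5-9=23; pred: 7+3-2=8
Step 2: prey: 23+4-9=18; pred: 8+3-3=8
Step 3: prey: 18+3-7=14; pred: 8+2-3=7
Step 4: prey: 14+2-4=12; pred: 7+1-2=6
Step 5: prey: 12+2-3=11; pred: 6+1-2=5
Step 6: prey: 11+2-2=11; pred: 5+1-2=4
Step 7: prey: 11+2-2=11; pred: 4+0-1=3
Step 8: prey: 11+2-1=12; pred: 3+0-1=2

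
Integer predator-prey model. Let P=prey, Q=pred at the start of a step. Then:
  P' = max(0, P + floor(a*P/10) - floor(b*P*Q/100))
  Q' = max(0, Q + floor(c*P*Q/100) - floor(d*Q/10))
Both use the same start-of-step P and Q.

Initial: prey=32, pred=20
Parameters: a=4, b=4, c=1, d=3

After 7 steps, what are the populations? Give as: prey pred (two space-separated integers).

Answer: 8 5

Derivation:
Step 1: prey: 32+12-25=19; pred: 20+6-6=20
Step 2: prey: 19+7-15=11; pred: 20+3-6=17
Step 3: prey: 11+4-7=8; pred: 17+1-5=13
Step 4: prey: 8+3-4=7; pred: 13+1-3=11
Step 5: prey: 7+2-3=6; pred: 11+0-3=8
Step 6: prey: 6+2-1=7; pred: 8+0-2=6
Step 7: prey: 7+2-1=8; pred: 6+0-1=5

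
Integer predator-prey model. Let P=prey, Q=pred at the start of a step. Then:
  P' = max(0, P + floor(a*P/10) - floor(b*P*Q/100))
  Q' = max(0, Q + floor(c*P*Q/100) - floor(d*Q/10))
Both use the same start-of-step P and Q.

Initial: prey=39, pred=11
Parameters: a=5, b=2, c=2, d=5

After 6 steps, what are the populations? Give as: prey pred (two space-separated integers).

Answer: 0 72

Derivation:
Step 1: prey: 39+19-8=50; pred: 11+8-5=14
Step 2: prey: 50+25-14=61; pred: 14+14-7=21
Step 3: prey: 61+30-25=66; pred: 21+25-10=36
Step 4: prey: 66+33-47=52; pred: 36+47-18=65
Step 5: prey: 52+26-67=11; pred: 65+67-32=100
Step 6: prey: 11+5-22=0; pred: 100+22-50=72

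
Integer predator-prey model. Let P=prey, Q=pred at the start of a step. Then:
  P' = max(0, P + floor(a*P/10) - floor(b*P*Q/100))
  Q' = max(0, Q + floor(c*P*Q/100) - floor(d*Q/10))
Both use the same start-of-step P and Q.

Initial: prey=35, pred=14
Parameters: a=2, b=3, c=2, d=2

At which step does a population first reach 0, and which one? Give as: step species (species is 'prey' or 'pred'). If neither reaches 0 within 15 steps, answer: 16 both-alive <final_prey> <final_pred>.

Step 1: prey: 35+7-14=28; pred: 14+9-2=21
Step 2: prey: 28+5-17=16; pred: 21+11-4=28
Step 3: prey: 16+3-13=6; pred: 28+8-5=31
Step 4: prey: 6+1-5=2; pred: 31+3-6=28
Step 5: prey: 2+0-1=1; pred: 28+1-5=24
Step 6: prey: 1+0-0=1; pred: 24+0-4=20
Step 7: prey: 1+0-0=1; pred: 20+0-4=16
Step 8: prey: 1+0-0=1; pred: 16+0-3=13
Step 9: prey: 1+0-0=1; pred: 13+0-2=11
Step 10: prey: 1+0-0=1; pred: 11+0-2=9
Step 11: prey: 1+0-0=1; pred: 9+0-1=8
Step 12: prey: 1+0-0=1; pred: 8+0-1=7
Step 13: prey: 1+0-0=1; pred: 7+0-1=6
Step 14: prey: 1+0-0=1; pred: 6+0-1=5
Step 15: prey: 1+0-0=1; pred: 5+0-1=4
No extinction within 15 steps

Answer: 16 both-alive 1 4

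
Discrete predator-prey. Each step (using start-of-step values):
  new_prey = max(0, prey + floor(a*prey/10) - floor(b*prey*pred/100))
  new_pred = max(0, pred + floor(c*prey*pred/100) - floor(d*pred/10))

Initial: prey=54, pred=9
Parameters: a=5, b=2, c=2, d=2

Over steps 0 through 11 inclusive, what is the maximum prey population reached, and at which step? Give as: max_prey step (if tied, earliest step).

Step 1: prey: 54+27-9=72; pred: 9+9-1=17
Step 2: prey: 72+36-24=84; pred: 17+24-3=38
Step 3: prey: 84+42-63=63; pred: 38+63-7=94
Step 4: prey: 63+31-118=0; pred: 94+118-18=194
Step 5: prey: 0+0-0=0; pred: 194+0-38=156
Step 6: prey: 0+0-0=0; pred: 156+0-31=125
Step 7: prey: 0+0-0=0; pred: 125+0-25=100
Step 8: prey: 0+0-0=0; pred: 100+0-20=80
Step 9: prey: 0+0-0=0; pred: 80+0-16=64
Step 10: prey: 0+0-0=0; pred: 64+0-12=52
Step 11: prey: 0+0-0=0; pred: 52+0-10=42
Max prey = 84 at step 2

Answer: 84 2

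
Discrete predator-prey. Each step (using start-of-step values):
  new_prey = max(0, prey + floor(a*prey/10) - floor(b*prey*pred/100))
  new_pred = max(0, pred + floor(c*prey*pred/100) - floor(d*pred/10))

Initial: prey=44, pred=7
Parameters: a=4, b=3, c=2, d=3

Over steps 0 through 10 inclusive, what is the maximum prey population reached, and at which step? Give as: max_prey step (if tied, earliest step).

Step 1: prey: 44+17-9=52; pred: 7+6-2=11
Step 2: prey: 52+20-17=55; pred: 11+11-3=19
Step 3: prey: 55+22-31=46; pred: 19+20-5=34
Step 4: prey: 46+18-46=18; pred: 34+31-10=55
Step 5: prey: 18+7-29=0; pred: 55+19-16=58
Step 6: prey: 0+0-0=0; pred: 58+0-17=41
Step 7: prey: 0+0-0=0; pred: 41+0-12=29
Step 8: prey: 0+0-0=0; pred: 29+0-8=21
Step 9: prey: 0+0-0=0; pred: 21+0-6=15
Step 10: prey: 0+0-0=0; pred: 15+0-4=11
Max prey = 55 at step 2

Answer: 55 2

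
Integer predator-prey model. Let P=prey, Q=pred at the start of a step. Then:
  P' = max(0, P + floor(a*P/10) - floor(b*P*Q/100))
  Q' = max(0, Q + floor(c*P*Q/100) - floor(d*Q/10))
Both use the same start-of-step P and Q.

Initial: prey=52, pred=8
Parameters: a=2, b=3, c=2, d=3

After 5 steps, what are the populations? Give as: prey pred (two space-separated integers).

Answer: 0 28

Derivation:
Step 1: prey: 52+10-12=50; pred: 8+8-2=14
Step 2: prey: 50+10-21=39; pred: 14+14-4=24
Step 3: prey: 39+7-28=18; pred: 24+18-7=35
Step 4: prey: 18+3-18=3; pred: 35+12-10=37
Step 5: prey: 3+0-3=0; pred: 37+2-11=28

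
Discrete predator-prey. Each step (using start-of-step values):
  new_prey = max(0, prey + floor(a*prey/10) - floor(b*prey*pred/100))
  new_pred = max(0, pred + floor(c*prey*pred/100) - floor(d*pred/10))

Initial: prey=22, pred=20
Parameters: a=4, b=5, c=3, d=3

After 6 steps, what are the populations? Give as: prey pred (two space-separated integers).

Answer: 0 7

Derivation:
Step 1: prey: 22+8-22=8; pred: 20+13-6=27
Step 2: prey: 8+3-10=1; pred: 27+6-8=25
Step 3: prey: 1+0-1=0; pred: 25+0-7=18
Step 4: prey: 0+0-0=0; pred: 18+0-5=13
Step 5: prey: 0+0-0=0; pred: 13+0-3=10
Step 6: prey: 0+0-0=0; pred: 10+0-3=7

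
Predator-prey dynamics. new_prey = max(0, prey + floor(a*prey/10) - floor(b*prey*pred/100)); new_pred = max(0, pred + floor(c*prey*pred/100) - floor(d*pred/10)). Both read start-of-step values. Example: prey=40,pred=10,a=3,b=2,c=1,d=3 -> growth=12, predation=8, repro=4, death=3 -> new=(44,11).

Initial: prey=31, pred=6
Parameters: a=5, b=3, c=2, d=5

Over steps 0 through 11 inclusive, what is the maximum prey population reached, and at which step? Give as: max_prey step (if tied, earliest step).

Answer: 82 4

Derivation:
Step 1: prey: 31+15-5=41; pred: 6+3-3=6
Step 2: prey: 41+20-7=54; pred: 6+4-3=7
Step 3: prey: 54+27-11=70; pred: 7+7-3=11
Step 4: prey: 70+35-23=82; pred: 11+15-5=21
Step 5: prey: 82+41-51=72; pred: 21+34-10=45
Step 6: prey: 72+36-97=11; pred: 45+64-22=87
Step 7: prey: 11+5-28=0; pred: 87+19-43=63
Step 8: prey: 0+0-0=0; pred: 63+0-31=32
Step 9: prey: 0+0-0=0; pred: 32+0-16=16
Step 10: prey: 0+0-0=0; pred: 16+0-8=8
Step 11: prey: 0+0-0=0; pred: 8+0-4=4
Max prey = 82 at step 4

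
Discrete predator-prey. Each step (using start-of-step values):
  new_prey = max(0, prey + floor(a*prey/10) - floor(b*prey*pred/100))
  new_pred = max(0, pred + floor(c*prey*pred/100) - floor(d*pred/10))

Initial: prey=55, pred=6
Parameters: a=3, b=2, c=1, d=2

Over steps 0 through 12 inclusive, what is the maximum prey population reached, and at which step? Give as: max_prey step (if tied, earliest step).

Step 1: prey: 55+16-6=65; pred: 6+3-1=8
Step 2: prey: 65+19-10=74; pred: 8+5-1=12
Step 3: prey: 74+22-17=79; pred: 12+8-2=18
Step 4: prey: 79+23-28=74; pred: 18+14-3=29
Step 5: prey: 74+22-42=54; pred: 29+21-5=45
Step 6: prey: 54+16-48=22; pred: 45+24-9=60
Step 7: prey: 22+6-26=2; pred: 60+13-12=61
Step 8: prey: 2+0-2=0; pred: 61+1-12=50
Step 9: prey: 0+0-0=0; pred: 50+0-10=40
Step 10: prey: 0+0-0=0; pred: 40+0-8=32
Step 11: prey: 0+0-0=0; pred: 32+0-6=26
Step 12: prey: 0+0-0=0; pred: 26+0-5=21
Max prey = 79 at step 3

Answer: 79 3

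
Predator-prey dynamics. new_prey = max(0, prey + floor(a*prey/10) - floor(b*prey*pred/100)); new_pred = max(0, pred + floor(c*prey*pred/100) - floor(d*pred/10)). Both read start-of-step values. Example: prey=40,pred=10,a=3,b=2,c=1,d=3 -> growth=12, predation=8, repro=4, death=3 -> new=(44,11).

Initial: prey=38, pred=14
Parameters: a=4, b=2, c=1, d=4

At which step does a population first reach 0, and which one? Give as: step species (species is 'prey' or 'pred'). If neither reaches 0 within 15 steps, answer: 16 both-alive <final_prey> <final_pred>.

Answer: 16 both-alive 22 8

Derivation:
Step 1: prey: 38+15-10=43; pred: 14+5-5=14
Step 2: prey: 43+17-12=48; pred: 14+6-5=15
Step 3: prey: 48+19-14=53; pred: 15+7-6=16
Step 4: prey: 53+21-16=58; pred: 16+8-6=18
Step 5: prey: 58+23-20=61; pred: 18+10-7=21
Step 6: prey: 61+24-25=60; pred: 21+12-8=25
Step 7: prey: 60+24-30=54; pred: 25+15-10=30
Step 8: prey: 54+21-32=43; pred: 30+16-12=34
Step 9: prey: 43+17-29=31; pred: 34+14-13=35
Step 10: prey: 31+12-21=22; pred: 35+10-14=31
Step 11: prey: 22+8-13=17; pred: 31+6-12=25
Step 12: prey: 17+6-8=15; pred: 25+4-10=19
Step 13: prey: 15+6-5=16; pred: 19+2-7=14
Step 14: prey: 16+6-4=18; pred: 14+2-5=11
Step 15: prey: 18+7-3=22; pred: 11+1-4=8
No extinction within 15 steps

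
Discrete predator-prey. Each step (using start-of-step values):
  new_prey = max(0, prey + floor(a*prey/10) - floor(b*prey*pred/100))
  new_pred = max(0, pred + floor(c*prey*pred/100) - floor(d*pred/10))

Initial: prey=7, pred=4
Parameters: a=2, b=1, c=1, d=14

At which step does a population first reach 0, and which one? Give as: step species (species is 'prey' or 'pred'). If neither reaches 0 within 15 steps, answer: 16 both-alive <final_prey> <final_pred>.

Step 1: prey: 7+1-0=8; pred: 4+0-5=0
First extinction: pred at step 1

Answer: 1 pred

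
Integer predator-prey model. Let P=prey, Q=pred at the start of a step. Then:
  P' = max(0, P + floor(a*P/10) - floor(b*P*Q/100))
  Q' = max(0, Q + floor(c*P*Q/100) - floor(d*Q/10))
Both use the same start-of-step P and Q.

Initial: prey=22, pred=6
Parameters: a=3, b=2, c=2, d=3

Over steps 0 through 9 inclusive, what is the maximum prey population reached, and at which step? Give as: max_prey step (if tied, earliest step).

Answer: 39 5

Derivation:
Step 1: prey: 22+6-2=26; pred: 6+2-1=7
Step 2: prey: 26+7-3=30; pred: 7+3-2=8
Step 3: prey: 30+9-4=35; pred: 8+4-2=10
Step 4: prey: 35+10-7=38; pred: 10+7-3=14
Step 5: prey: 38+11-10=39; pred: 14+10-4=20
Step 6: prey: 39+11-15=35; pred: 20+15-6=29
Step 7: prey: 35+10-20=25; pred: 29+20-8=41
Step 8: prey: 25+7-20=12; pred: 41+20-12=49
Step 9: prey: 12+3-11=4; pred: 49+11-14=46
Max prey = 39 at step 5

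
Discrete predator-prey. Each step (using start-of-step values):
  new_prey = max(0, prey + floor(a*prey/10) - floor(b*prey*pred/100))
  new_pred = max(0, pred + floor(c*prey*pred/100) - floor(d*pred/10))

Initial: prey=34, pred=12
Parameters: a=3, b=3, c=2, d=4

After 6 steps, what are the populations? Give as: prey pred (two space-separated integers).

Answer: 6 13

Derivation:
Step 1: prey: 34+10-12=32; pred: 12+8-4=16
Step 2: prey: 32+9-15=26; pred: 16+10-6=20
Step 3: prey: 26+7-15=18; pred: 20+10-8=22
Step 4: prey: 18+5-11=12; pred: 22+7-8=21
Step 5: prey: 12+3-7=8; pred: 21+5-8=18
Step 6: prey: 8+2-4=6; pred: 18+2-7=13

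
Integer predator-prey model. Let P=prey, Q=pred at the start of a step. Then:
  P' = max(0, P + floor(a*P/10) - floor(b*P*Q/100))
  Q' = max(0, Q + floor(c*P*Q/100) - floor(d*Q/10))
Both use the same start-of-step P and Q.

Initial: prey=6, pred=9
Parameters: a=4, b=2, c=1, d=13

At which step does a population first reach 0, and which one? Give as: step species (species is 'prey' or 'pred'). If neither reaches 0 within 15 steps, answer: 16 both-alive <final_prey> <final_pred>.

Step 1: prey: 6+2-1=7; pred: 9+0-11=0
First extinction: pred at step 1

Answer: 1 pred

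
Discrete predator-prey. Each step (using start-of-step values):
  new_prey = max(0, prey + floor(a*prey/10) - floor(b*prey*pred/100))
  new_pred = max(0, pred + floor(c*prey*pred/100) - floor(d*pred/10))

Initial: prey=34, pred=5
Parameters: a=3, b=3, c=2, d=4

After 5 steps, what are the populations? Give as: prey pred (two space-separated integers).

Answer: 36 24

Derivation:
Step 1: prey: 34+10-5=39; pred: 5+3-2=6
Step 2: prey: 39+11-7=43; pred: 6+4-2=8
Step 3: prey: 43+12-10=45; pred: 8+6-3=11
Step 4: prey: 45+13-14=44; pred: 11+9-4=16
Step 5: prey: 44+13-21=36; pred: 16+14-6=24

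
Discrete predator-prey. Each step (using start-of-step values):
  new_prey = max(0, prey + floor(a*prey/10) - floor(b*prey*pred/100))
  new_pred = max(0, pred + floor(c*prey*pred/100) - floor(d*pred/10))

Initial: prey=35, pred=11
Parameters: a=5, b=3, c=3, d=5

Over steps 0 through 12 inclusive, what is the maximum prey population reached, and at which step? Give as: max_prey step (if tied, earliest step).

Step 1: prey: 35+17-11=41; pred: 11+11-5=17
Step 2: prey: 41+20-20=41; pred: 17+20-8=29
Step 3: prey: 41+20-35=26; pred: 29+35-14=50
Step 4: prey: 26+13-39=0; pred: 50+39-25=64
Step 5: prey: 0+0-0=0; pred: 64+0-32=32
Step 6: prey: 0+0-0=0; pred: 32+0-16=16
Step 7: prey: 0+0-0=0; pred: 16+0-8=8
Step 8: prey: 0+0-0=0; pred: 8+0-4=4
Step 9: prey: 0+0-0=0; pred: 4+0-2=2
Step 10: prey: 0+0-0=0; pred: 2+0-1=1
Step 11: prey: 0+0-0=0; pred: 1+0-0=1
Step 12: prey: 0+0-0=0; pred: 1+0-0=1
Max prey = 41 at step 1

Answer: 41 1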